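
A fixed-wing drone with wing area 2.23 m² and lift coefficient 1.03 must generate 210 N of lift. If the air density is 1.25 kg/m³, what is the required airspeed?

L = ½ρv²S·CL ⇒ v = √(2L/(ρ·S·CL))
v = √(2 × 210 / (1.25 × 2.23 × 1.03)) = √146.3 = 12.1 m/s

v = 12.1 m/s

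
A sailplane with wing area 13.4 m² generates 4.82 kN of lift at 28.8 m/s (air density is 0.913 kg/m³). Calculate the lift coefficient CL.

CL = 0.95

From L = ½ρv²S·CL, rearranging gives CL = 2L/(ρv²S).
CL = 2 × 4820 / (0.913 × 28.8² × 13.4) = 0.95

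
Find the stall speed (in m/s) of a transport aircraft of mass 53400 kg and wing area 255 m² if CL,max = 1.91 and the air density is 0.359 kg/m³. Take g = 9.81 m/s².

V_stall = 77.4 m/s

Weight W = mg = 53400 × 9.81 = 5.239×10^5 N.
From L = ½ρV²S·CL,max = W: V_stall = √(2W/(ρSCL,max)) = √(2·5.239×10^5/(0.359·255·1.91))
V_stall = √5992 = 77.4 m/s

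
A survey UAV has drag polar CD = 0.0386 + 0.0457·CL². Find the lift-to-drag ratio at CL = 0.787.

CD = 0.0386 + 0.0457 × 0.787² = 0.06691
L/D = CL/CD = 0.787 / 0.06691 = 11.8

L/D = 11.8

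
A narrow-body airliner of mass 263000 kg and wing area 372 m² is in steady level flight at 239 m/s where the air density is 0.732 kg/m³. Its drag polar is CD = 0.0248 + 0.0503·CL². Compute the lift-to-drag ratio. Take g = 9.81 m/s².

Weight W = mg = 263000 × 9.81 = 2.58×10^6 N; in level flight L = W.
Dynamic pressure q = 0.5 × 0.732 × 239² = 20910 Pa.
CL = 2W/(ρv²S) = 2×2.58×10^6/(0.732×239²×372) = 0.3317.
CD = 0.0248 + 0.0503 × 0.3317² = 0.03034.
L/D = CL/CD = 0.3317 / 0.03034 = 10.9

L/D = 10.9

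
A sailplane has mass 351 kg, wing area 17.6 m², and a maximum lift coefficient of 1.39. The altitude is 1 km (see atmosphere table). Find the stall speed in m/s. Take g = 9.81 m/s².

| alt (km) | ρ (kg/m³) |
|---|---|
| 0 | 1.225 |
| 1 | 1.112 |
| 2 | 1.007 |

At 1 km, from the table: ρ = 1.112 kg/m³.
Stall occurs when L = W at CL,max. W = mg = 351 × 9.81 = 3443 N.
V_stall = √(2W/(ρ·S·CL,max)) = √(2 × 3443 / (1.112 × 17.6 × 1.39))
V_stall = √253.1 = 15.9 m/s

V_stall = 15.9 m/s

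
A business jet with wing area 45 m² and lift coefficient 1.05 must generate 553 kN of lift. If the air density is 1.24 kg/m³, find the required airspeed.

v = 137 m/s

L = ½ρv²S·CL ⇒ v = √(2L/(ρ·S·CL))
v = √(2 × 5.53×10^5 / (1.24 × 45 × 1.05)) = √18880 = 137 m/s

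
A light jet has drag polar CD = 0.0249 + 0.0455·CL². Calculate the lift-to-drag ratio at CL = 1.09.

CD = 0.0249 + 0.0455 × 1.09² = 0.07896
L/D = CL/CD = 1.09 / 0.07896 = 13.8

L/D = 13.8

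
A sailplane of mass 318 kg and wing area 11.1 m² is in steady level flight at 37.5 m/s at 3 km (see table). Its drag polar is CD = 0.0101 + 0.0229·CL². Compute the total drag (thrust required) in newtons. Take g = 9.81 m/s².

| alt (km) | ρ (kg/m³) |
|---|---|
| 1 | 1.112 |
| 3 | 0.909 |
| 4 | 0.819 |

At 3 km, from the table: ρ = 0.909 kg/m³.
Weight W = mg = 318 × 9.81 = 3119.6 N; in level flight L = W.
q = ½ρv² = ½ × 0.909 × 37.5² = 639.1 Pa.
CL = W/(q·S) = 3119.6 / (639.1 × 11.1) = 0.4397.
CD = 0.0101 + 0.0229 × 0.4397² = 0.01453.
D = q·S·CD = 639.1 × 11.1 × 0.01453 = 103.1 N

D = 103 N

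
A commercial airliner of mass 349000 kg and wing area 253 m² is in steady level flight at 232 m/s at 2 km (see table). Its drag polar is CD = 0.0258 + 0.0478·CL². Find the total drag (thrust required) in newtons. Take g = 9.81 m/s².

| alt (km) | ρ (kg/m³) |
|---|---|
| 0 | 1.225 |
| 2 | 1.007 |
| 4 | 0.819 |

At 2 km, from the table: ρ = 1.007 kg/m³.
Level flight ⇒ L = W = m·g = 349000 × 9.81 = 3.4237×10^6 N.
Dynamic pressure q = 0.5 × 1.007 × 232² = 27100 Pa.
CL = W/(q·S) = 3.4237×10^6 / (27100 × 253) = 0.4993.
CD = 0.0258 + 0.0478 × 0.4993² = 0.03772.
D = q·S·CD = 27100 × 253 × 0.03772 = 2.586×10^5 N

D = 2.59×10^5 N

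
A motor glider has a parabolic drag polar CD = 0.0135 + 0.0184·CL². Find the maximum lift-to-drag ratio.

(L/D)max = 31.7

For CD = CD0 + K·CL², (L/D)max occurs at CL* = √(CD0/K) and equals 1/(2√(K·CD0)).
(L/D)max = 1/(2√(0.0184 × 0.0135)) = 1/(2 × 0.01576) = 31.7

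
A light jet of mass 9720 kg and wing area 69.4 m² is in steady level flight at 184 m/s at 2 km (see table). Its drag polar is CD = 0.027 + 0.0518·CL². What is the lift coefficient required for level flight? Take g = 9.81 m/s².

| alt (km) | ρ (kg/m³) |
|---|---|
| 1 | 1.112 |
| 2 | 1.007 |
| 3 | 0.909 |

At 2 km, from the table: ρ = 1.007 kg/m³.
Level flight ⇒ L = W = m·g = 9720 × 9.81 = 95353 N.
Dynamic pressure q = 0.5 × 1.007 × 184² = 17050 Pa.
CL = W/(q·S) = 95353 / (17050 × 69.4) = 0.0806.

CL = 0.0806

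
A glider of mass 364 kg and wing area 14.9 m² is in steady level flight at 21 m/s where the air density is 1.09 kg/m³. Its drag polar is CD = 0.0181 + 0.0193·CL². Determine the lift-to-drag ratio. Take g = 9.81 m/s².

L/D = 26.7

In steady level flight, lift balances weight: W = mg = 364 × 9.81 = 3570.8 N.
Dynamic pressure q = 0.5 × 1.09 × 21² = 240.3 Pa.
CL = W/(q·S) = 3570.8 / (240.3 × 14.9) = 0.9971.
CD = 0.0181 + 0.0193 × 0.9971² = 0.03729.
L/D = CL/CD = 0.9971 / 0.03729 = 26.7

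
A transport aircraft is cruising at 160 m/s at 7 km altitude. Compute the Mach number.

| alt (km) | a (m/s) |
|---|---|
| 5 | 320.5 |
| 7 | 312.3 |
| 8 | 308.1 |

M = 0.512

At 7 km, from the table: a = 312.3 m/s.
M = v/a = 160 / 312.3 = 0.512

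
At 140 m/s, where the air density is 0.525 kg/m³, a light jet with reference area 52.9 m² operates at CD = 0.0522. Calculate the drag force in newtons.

D = 14200 N

Dynamic pressure q = ½ρv² = ½ × 0.525 × 140² = 5145 Pa.
D = q·S·CD = 5145 × 52.9 × 0.0522 = 14200 N ≈ 14.2 kN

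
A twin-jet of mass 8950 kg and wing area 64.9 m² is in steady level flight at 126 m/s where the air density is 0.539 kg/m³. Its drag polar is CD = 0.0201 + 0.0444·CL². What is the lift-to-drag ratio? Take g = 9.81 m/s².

L/D = 12.9

Level flight ⇒ L = W = m·g = 8950 × 9.81 = 87800 N.
Dynamic pressure q = 0.5 × 0.539 × 126² = 4279 Pa.
Required CL = L/(qS) = 87800/(4279·64.9) = 0.3162.
CD = 0.0201 + 0.0444 × 0.3162² = 0.02454.
L/D = CL/CD = 0.3162 / 0.02454 = 12.9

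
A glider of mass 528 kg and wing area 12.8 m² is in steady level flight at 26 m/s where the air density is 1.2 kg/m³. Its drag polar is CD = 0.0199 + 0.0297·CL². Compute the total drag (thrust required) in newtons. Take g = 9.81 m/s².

Level flight ⇒ L = W = m·g = 528 × 9.81 = 5179.7 N.
Dynamic pressure q = 0.5 × 1.2 × 26² = 405.6 Pa.
Required CL = L/(qS) = 5179.7/(405.6·12.8) = 0.9977.
CD = 0.0199 + 0.0297 × 0.9977² = 0.04946.
D = q·S·CD = 405.6 × 12.8 × 0.04946 = 256.8 N

D = 257 N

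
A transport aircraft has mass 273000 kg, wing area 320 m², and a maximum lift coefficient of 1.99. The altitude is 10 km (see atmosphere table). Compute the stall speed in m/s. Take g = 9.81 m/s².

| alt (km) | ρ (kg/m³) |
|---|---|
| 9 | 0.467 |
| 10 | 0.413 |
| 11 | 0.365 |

At 10 km, from the table: ρ = 0.413 kg/m³.
Stall occurs when L = W at CL,max. W = mg = 273000 × 9.81 = 2.678×10^6 N.
From L = ½ρV²S·CL,max = W: V_stall = √(2W/(ρSCL,max)) = √(2·2.678×10^6/(0.413·320·1.99))
V_stall = √20370 = 143 m/s

V_stall = 143 m/s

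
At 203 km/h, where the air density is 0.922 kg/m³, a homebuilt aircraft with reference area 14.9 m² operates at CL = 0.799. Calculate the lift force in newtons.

L = 17500 N

Convert speed: v = 203 km/h ÷ 3.6 = 56.39 m/s.
L = ½ρv²S·CL = ½ × 0.922 × 56.39² × 14.9 × 0.799 = 17500 N ≈ 17.5 kN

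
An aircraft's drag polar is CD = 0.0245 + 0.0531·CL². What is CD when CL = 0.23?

CD = 0.0273

CD = 0.0245 + 0.0531 × 0.23² = 0.0245 + 0.002809 = 0.0273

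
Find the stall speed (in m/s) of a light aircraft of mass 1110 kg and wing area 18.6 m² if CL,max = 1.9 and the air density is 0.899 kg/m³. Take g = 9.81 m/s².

V_stall = 26.2 m/s

Weight W = mg = 1110 × 9.81 = 10890 N.
From L = ½ρV²S·CL,max = W: V_stall = √(2W/(ρSCL,max)) = √(2·10890/(0.899·18.6·1.9))
V_stall = √685.5 = 26.2 m/s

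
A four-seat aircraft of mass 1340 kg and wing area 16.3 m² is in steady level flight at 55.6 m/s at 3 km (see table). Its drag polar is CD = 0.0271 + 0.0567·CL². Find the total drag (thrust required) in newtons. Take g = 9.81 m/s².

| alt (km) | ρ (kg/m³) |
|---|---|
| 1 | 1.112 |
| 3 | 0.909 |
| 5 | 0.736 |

D = 1050 N

At 3 km, from the table: ρ = 0.909 kg/m³.
Weight W = mg = 1340 × 9.81 = 13145 N; in level flight L = W.
Dynamic pressure q = 0.5 × 0.909 × 55.6² = 1405 Pa.
Required CL = L/(qS) = 13145/(1405·16.3) = 0.574.
CD = 0.0271 + 0.0567 × 0.574² = 0.04578.
D = q·S·CD = 1405 × 16.3 × 0.04578 = 1048 N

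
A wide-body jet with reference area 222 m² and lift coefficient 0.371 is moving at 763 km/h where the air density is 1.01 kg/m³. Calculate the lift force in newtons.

L = 1.87×10^6 N

Convert speed: v = 763 km/h ÷ 3.6 = 211.9 m/s.
Dynamic pressure q = ½ρv² = ½ × 1.01 × 211.9² = 22680 Pa.
L = q·S·CL = 22680 × 222 × 0.371 = 1.87×10^6 N ≈ 1870 kN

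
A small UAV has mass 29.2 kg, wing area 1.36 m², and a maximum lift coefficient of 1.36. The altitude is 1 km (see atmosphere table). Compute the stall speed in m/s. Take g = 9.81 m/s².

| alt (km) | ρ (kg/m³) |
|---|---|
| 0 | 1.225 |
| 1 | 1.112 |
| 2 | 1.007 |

V_stall = 16.7 m/s

At 1 km, from the table: ρ = 1.112 kg/m³.
Weight W = mg = 29.2 × 9.81 = 286.5 N.
From L = ½ρV²S·CL,max = W: V_stall = √(2W/(ρSCL,max)) = √(2·286.5/(1.112·1.36·1.36))
V_stall = √278.5 = 16.7 m/s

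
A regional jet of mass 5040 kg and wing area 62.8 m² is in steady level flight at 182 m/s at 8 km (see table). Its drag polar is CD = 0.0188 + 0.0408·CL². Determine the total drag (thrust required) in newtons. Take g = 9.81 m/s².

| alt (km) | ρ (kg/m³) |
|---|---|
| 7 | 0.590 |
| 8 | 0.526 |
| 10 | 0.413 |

At 8 km, from the table: ρ = 0.526 kg/m³.
Weight W = mg = 5040 × 9.81 = 49442 N; in level flight L = W.
Dynamic pressure q = 0.5 × 0.526 × 182² = 8712 Pa.
Required CL = L/(qS) = 49442/(8712·62.8) = 0.09037.
CD = 0.0188 + 0.0408 × 0.09037² = 0.01913.
D = q·S·CD = 8712 × 62.8 × 0.01913 = 10470 N

D = 10500 N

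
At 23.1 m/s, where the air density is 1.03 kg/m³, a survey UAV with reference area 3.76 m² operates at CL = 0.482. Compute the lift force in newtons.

L = ½ρv²S·CL = ½ × 1.03 × 23.1² × 3.76 × 0.482 = 498 N

L = 498 N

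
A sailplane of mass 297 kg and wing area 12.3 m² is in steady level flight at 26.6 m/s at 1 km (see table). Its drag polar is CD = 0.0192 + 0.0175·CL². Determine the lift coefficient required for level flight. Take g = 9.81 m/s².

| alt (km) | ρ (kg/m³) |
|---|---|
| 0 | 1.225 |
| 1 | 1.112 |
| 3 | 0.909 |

CL = 0.602

At 1 km, from the table: ρ = 1.112 kg/m³.
Weight W = mg = 297 × 9.81 = 2913.6 N; in level flight L = W.
Dynamic pressure q = 0.5 × 1.112 × 26.6² = 393.4 Pa.
CL = W/(q·S) = 2913.6 / (393.4 × 12.3) = 0.6021.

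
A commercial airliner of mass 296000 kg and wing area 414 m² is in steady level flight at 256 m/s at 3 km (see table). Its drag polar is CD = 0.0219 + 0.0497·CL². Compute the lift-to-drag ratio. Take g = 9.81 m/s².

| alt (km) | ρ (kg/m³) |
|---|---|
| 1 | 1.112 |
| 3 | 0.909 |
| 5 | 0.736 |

At 3 km, from the table: ρ = 0.909 kg/m³.
Weight W = mg = 296000 × 9.81 = 2.9038×10^6 N; in level flight L = W.
Dynamic pressure q = 0.5 × 0.909 × 256² = 29790 Pa.
CL = 2W/(ρv²S) = 2×2.9038×10^6/(0.909×256²×414) = 0.2355.
CD = 0.0219 + 0.0497 × 0.2355² = 0.02466.
L/D = CL/CD = 0.2355 / 0.02466 = 9.55

L/D = 9.55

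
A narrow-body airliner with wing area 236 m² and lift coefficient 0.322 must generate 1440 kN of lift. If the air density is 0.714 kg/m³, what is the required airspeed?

v = 230 m/s

L = ½ρv²S·CL ⇒ v = √(2L/(ρ·S·CL))
v = √(2 × 1.44×10^6 / (0.714 × 236 × 0.322)) = √53080 = 230 m/s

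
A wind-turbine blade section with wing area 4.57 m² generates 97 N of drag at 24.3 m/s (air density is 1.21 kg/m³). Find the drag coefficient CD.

CD = 0.0594

From D = ½ρv²S·CD, rearranging gives CD = 2D/(ρv²S).
CD = 2 × 97 / (1.21 × 24.3² × 4.57) = 0.0594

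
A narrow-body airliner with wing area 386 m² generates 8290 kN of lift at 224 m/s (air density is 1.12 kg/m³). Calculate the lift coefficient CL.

CL = 0.764

From L = ½ρv²S·CL, rearranging gives CL = 2L/(ρv²S).
CL = 2 × 8.29×10^6 / (1.12 × 224² × 386) = 0.764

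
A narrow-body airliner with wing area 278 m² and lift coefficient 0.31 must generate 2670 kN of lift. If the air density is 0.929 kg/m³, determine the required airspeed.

v = 258 m/s

L = ½ρv²S·CL ⇒ v = √(2L/(ρ·S·CL))
v = √(2 × 2.67×10^6 / (0.929 × 278 × 0.31)) = √66700 = 258 m/s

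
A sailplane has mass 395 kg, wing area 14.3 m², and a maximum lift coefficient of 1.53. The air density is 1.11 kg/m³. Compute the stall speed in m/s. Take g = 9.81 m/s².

Stall occurs when L = W at CL,max. W = mg = 395 × 9.81 = 3875 N.
V_stall = √(2W/(ρ·S·CL,max)) = √(2 × 3875 / (1.11 × 14.3 × 1.53))
V_stall = √319.1 = 17.9 m/s

V_stall = 17.9 m/s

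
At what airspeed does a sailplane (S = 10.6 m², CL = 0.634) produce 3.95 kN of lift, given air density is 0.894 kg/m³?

v = 36.3 m/s

L = ½ρv²S·CL ⇒ v = √(2L/(ρ·S·CL))
v = √(2 × 3950 / (0.894 × 10.6 × 0.634)) = √1315 = 36.3 m/s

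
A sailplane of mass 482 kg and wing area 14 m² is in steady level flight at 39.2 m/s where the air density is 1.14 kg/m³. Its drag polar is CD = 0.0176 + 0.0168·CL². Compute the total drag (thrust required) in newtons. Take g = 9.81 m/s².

In steady level flight, lift balances weight: W = mg = 482 × 9.81 = 4728.4 N.
q = ½ρv² = ½ × 1.14 × 39.2² = 875.9 Pa.
CL = 2W/(ρv²S) = 2×4728.4/(1.14×39.2²×14) = 0.3856.
CD = 0.0176 + 0.0168 × 0.3856² = 0.0201.
D = q·S·CD = 875.9 × 14 × 0.0201 = 246.4 N

D = 246 N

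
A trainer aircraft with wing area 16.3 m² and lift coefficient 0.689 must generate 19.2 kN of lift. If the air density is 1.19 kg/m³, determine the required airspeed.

L = ½ρv²S·CL ⇒ v = √(2L/(ρ·S·CL))
v = √(2 × 19200 / (1.19 × 16.3 × 0.689)) = √2873 = 53.6 m/s

v = 53.6 m/s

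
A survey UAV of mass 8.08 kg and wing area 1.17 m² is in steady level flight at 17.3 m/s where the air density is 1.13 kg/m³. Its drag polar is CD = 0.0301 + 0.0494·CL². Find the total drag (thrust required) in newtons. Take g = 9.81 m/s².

In steady level flight, lift balances weight: W = mg = 8.08 × 9.81 = 79.265 N.
q = ½ρv² = ½ × 1.13 × 17.3² = 169.1 Pa.
CL = 2W/(ρv²S) = 2×79.265/(1.13×17.3²×1.17) = 0.4006.
CD = 0.0301 + 0.0494 × 0.4006² = 0.03803.
D = q·S·CD = 169.1 × 1.17 × 0.03803 = 7.524 N

D = 7.52 N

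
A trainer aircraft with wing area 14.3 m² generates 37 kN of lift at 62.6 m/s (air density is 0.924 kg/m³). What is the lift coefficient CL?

CL = 1.43

From L = ½ρv²S·CL, rearranging gives CL = 2L/(ρv²S).
CL = 2 × 37000 / (0.924 × 62.6² × 14.3) = 1.43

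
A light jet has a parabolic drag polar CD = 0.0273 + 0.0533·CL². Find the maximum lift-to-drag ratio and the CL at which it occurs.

For CD = CD0 + K·CL², (L/D)max occurs at CL* = √(CD0/K) and equals 1/(2√(K·CD0)).
(L/D)max = 1/(2√(0.0533 × 0.0273)) = 1/(2 × 0.03815) = 13.1
CL* = √(0.0273/0.0533) = 0.716

(L/D)max = 13.1, at CL = 0.716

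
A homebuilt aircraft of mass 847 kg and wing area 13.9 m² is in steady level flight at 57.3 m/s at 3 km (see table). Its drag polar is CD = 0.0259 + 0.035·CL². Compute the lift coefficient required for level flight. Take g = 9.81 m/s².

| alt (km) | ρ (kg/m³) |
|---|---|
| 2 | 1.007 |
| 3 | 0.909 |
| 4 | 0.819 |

CL = 0.401

At 3 km, from the table: ρ = 0.909 kg/m³.
Level flight ⇒ L = W = m·g = 847 × 9.81 = 8309.1 N.
q = ½ρv² = ½ × 0.909 × 57.3² = 1492 Pa.
CL = 2W/(ρv²S) = 2×8309.1/(0.909×57.3²×13.9) = 0.4006.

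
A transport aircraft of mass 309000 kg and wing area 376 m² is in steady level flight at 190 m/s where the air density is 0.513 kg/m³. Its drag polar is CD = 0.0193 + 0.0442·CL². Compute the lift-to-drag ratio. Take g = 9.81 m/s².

L/D = 16.5

Level flight ⇒ L = W = m·g = 309000 × 9.81 = 3.0313×10^6 N.
Dynamic pressure q = 0.5 × 0.513 × 190² = 9260 Pa.
CL = W/(q·S) = 3.0313×10^6 / (9260 × 376) = 0.8707.
CD = 0.0193 + 0.0442 × 0.8707² = 0.05281.
L/D = CL/CD = 0.8707 / 0.05281 = 16.5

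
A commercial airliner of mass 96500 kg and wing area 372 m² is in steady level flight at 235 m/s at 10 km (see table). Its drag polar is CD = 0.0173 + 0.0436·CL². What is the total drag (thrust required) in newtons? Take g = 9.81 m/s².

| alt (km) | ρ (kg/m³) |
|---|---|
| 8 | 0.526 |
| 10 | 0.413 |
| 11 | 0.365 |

D = 82600 N

At 10 km, from the table: ρ = 0.413 kg/m³.
Weight W = mg = 96500 × 9.81 = 9.4666×10^5 N; in level flight L = W.
Dynamic pressure q = 0.5 × 0.413 × 235² = 11400 Pa.
Required CL = L/(qS) = 9.4666×10^5/(11400·372) = 0.2232.
CD = 0.0173 + 0.0436 × 0.2232² = 0.01947.
D = q·S·CD = 11400 × 372 × 0.01947 = 82600 N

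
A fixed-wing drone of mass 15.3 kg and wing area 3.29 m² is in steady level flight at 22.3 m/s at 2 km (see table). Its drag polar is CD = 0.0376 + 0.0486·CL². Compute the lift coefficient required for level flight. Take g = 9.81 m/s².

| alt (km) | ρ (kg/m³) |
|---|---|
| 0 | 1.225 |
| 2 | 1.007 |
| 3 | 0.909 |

CL = 0.182

At 2 km, from the table: ρ = 1.007 kg/m³.
Level flight ⇒ L = W = m·g = 15.3 × 9.81 = 150.09 N.
Dynamic pressure q = 0.5 × 1.007 × 22.3² = 250.4 Pa.
CL = W/(q·S) = 150.09 / (250.4 × 3.29) = 0.1822.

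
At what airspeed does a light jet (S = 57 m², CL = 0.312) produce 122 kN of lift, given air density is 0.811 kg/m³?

v = 130 m/s

L = ½ρv²S·CL ⇒ v = √(2L/(ρ·S·CL))
v = √(2 × 1.22×10^5 / (0.811 × 57 × 0.312)) = √16920 = 130 m/s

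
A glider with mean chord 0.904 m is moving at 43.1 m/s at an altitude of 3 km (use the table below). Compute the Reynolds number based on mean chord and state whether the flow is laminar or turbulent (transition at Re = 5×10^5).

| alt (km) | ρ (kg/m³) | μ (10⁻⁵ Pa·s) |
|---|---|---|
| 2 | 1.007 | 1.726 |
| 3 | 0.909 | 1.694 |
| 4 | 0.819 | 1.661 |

At 3 km, from the table: ρ = 0.909 kg/m³, μ = 1.694×10⁻⁵ Pa·s.
Re = ρ·v·c/μ = 0.909 × 43.1 × 0.904 / (1.694×10⁻⁵) = 2.09×10^6
Since 2.09×10^6 > 5×10^5, the flow is turbulent.

Re = 2.09×10^6 (turbulent)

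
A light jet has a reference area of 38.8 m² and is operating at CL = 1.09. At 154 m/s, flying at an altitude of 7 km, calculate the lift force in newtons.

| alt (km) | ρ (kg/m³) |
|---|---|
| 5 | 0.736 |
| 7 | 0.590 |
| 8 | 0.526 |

At 7 km, from the table: ρ = 0.590 kg/m³.
L = ½ρv²S·CL = ½ × 0.59 × 154² × 38.8 × 1.09 = 2.96×10^5 N ≈ 296 kN

L = 2.96×10^5 N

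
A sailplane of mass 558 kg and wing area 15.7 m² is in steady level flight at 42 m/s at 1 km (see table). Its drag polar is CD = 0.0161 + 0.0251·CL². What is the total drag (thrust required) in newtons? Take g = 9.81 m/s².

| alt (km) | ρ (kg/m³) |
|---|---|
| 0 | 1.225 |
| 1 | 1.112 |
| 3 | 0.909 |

D = 297 N

At 1 km, from the table: ρ = 1.112 kg/m³.
In steady level flight, lift balances weight: W = mg = 558 × 9.81 = 5474 N.
Dynamic pressure q = 0.5 × 1.112 × 42² = 980.8 Pa.
CL = 2W/(ρv²S) = 2×5474/(1.112×42²×15.7) = 0.3555.
CD = 0.0161 + 0.0251 × 0.3555² = 0.01927.
D = q·S·CD = 980.8 × 15.7 × 0.01927 = 296.8 N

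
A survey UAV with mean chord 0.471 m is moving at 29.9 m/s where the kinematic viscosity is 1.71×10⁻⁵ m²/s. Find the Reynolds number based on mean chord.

Re = v·c/ν = 29.9 × 0.471 / (1.71×10⁻⁵) = 8.24×10^5

Re = 8.24×10^5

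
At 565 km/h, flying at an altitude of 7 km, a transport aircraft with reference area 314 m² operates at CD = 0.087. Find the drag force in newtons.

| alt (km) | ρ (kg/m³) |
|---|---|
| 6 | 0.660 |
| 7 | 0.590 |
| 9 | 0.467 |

At 7 km, from the table: ρ = 0.590 kg/m³.
Convert speed: v = 565 km/h ÷ 3.6 = 156.9 m/s.
D = ½ρv²S·CD = ½ × 0.59 × 156.9² × 314 × 0.087 = 1.99×10^5 N ≈ 199 kN

D = 1.99×10^5 N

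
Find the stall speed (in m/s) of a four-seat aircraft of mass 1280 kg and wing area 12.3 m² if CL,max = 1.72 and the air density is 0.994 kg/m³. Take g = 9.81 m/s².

Stall occurs when L = W at CL,max. W = mg = 1280 × 9.81 = 12560 N.
From L = ½ρV²S·CL,max = W: V_stall = √(2W/(ρSCL,max)) = √(2·12560/(0.994·12.3·1.72))
V_stall = √1194 = 34.6 m/s

V_stall = 34.6 m/s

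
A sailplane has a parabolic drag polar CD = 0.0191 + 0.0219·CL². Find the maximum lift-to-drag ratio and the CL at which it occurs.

For CD = CD0 + K·CL², (L/D)max occurs at CL* = √(CD0/K) and equals 1/(2√(K·CD0)).
(L/D)max = 1/(2√(0.0219 × 0.0191)) = 1/(2 × 0.02045) = 24.4
CL* = √(0.0191/0.0219) = 0.934

(L/D)max = 24.4, at CL = 0.934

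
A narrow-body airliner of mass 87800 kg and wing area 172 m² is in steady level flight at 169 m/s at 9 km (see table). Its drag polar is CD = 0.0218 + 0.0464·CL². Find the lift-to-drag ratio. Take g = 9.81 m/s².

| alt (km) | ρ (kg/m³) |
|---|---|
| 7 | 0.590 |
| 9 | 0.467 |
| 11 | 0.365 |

L/D = 15.7

At 9 km, from the table: ρ = 0.467 kg/m³.
Weight W = mg = 87800 × 9.81 = 8.6132×10^5 N; in level flight L = W.
Dynamic pressure q = 0.5 × 0.467 × 169² = 6669 Pa.
CL = W/(q·S) = 8.6132×10^5 / (6669 × 172) = 0.7509.
CD = 0.0218 + 0.0464 × 0.7509² = 0.04796.
L/D = CL/CD = 0.7509 / 0.04796 = 15.7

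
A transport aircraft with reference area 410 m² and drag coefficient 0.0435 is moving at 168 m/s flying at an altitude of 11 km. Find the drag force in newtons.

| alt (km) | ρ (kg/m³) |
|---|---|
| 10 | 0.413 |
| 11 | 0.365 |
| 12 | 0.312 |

At 11 km, from the table: ρ = 0.365 kg/m³.
D = ½ρv²S·CD = ½ × 0.365 × 168² × 410 × 0.0435 = 91900 N ≈ 91.9 kN

D = 91900 N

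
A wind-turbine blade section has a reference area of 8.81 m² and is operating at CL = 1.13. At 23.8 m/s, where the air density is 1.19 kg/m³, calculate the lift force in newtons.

L = ½ρv²S·CL = ½ × 1.19 × 23.8² × 8.81 × 1.13 = 3360 N

L = 3360 N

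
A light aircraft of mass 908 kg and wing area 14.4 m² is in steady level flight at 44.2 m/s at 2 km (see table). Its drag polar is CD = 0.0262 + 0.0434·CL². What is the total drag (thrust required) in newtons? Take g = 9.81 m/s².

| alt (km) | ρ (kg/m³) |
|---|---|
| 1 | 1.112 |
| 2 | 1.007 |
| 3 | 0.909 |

D = 614 N

At 2 km, from the table: ρ = 1.007 kg/m³.
In steady level flight, lift balances weight: W = mg = 908 × 9.81 = 8907.5 N.
Dynamic pressure q = 0.5 × 1.007 × 44.2² = 983.7 Pa.
CL = W/(q·S) = 8907.5 / (983.7 × 14.4) = 0.6289.
CD = 0.0262 + 0.0434 × 0.6289² = 0.04336.
D = q·S·CD = 983.7 × 14.4 × 0.04336 = 614.2 N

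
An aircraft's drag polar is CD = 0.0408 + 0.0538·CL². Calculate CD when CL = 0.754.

CD = 0.0408 + 0.0538 × 0.754² = 0.0408 + 0.03059 = 0.0714

CD = 0.0714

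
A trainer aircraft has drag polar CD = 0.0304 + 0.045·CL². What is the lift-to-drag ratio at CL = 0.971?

L/D = 13.3

CD = 0.0304 + 0.045 × 0.971² = 0.07283
L/D = CL/CD = 0.971 / 0.07283 = 13.3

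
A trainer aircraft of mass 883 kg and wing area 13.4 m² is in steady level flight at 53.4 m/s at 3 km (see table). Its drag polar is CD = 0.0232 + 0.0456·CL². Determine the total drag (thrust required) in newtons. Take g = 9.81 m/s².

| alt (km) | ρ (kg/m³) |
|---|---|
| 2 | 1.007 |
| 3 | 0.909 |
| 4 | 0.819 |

D = 600 N

At 3 km, from the table: ρ = 0.909 kg/m³.
In steady level flight, lift balances weight: W = mg = 883 × 9.81 = 8662.2 N.
Dynamic pressure q = 0.5 × 0.909 × 53.4² = 1296 Pa.
Required CL = L/(qS) = 8662.2/(1296·13.4) = 0.4988.
CD = 0.0232 + 0.0456 × 0.4988² = 0.03454.
D = q·S·CD = 1296 × 13.4 × 0.03454 = 599.9 N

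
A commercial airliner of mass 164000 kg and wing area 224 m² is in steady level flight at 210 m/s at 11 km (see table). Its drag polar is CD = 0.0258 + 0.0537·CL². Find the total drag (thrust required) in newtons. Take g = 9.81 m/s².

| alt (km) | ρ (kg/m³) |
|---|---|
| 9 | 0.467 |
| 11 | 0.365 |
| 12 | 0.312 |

D = 1.24×10^5 N

At 11 km, from the table: ρ = 0.365 kg/m³.
Level flight ⇒ L = W = m·g = 164000 × 9.81 = 1.6088×10^6 N.
q = ½ρv² = ½ × 0.365 × 210² = 8048 Pa.
Required CL = L/(qS) = 1.6088×10^6/(8048·224) = 0.8924.
CD = 0.0258 + 0.0537 × 0.8924² = 0.06857.
D = q·S·CD = 8048 × 224 × 0.06857 = 1.236×10^5 N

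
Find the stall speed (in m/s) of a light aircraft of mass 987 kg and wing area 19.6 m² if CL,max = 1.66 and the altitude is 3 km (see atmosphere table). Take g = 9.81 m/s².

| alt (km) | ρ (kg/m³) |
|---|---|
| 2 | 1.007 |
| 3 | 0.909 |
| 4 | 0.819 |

V_stall = 25.6 m/s

At 3 km, from the table: ρ = 0.909 kg/m³.
Weight W = mg = 987 × 9.81 = 9682 N.
V_stall = √(2W/(ρ·S·CL,max)) = √(2 × 9682 / (0.909 × 19.6 × 1.66))
V_stall = √654.8 = 25.6 m/s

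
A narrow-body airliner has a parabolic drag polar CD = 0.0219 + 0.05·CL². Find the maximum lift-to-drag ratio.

(L/D)max = 15.1

For CD = CD0 + K·CL², (L/D)max occurs at CL* = √(CD0/K) and equals 1/(2√(K·CD0)).
(L/D)max = 1/(2√(0.05 × 0.0219)) = 1/(2 × 0.03309) = 15.1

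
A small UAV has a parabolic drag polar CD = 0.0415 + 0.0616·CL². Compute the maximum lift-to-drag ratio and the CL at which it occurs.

For CD = CD0 + K·CL², (L/D)max occurs at CL* = √(CD0/K) and equals 1/(2√(K·CD0)).
(L/D)max = 1/(2√(0.0616 × 0.0415)) = 1/(2 × 0.05056) = 9.89
CL* = √(0.0415/0.0616) = 0.821

(L/D)max = 9.89, at CL = 0.821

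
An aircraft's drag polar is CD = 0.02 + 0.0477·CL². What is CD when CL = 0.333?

CD = 0.0253

CD = 0.02 + 0.0477 × 0.333² = 0.02 + 0.005289 = 0.0253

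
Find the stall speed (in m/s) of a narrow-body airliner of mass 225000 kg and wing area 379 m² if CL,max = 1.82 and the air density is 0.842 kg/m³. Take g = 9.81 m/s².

Weight W = mg = 225000 × 9.81 = 2.207×10^6 N.
From L = ½ρV²S·CL,max = W: V_stall = √(2W/(ρSCL,max)) = √(2·2.207×10^6/(0.842·379·1.82))
V_stall = √7601 = 87.2 m/s

V_stall = 87.2 m/s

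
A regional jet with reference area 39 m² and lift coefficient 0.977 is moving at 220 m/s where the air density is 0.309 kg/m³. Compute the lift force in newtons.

L = 2.85×10^5 N

Dynamic pressure q = ½ρv² = ½ × 0.309 × 220² = 7478 Pa.
L = q·S·CL = 7478 × 39 × 0.977 = 2.85×10^5 N ≈ 285 kN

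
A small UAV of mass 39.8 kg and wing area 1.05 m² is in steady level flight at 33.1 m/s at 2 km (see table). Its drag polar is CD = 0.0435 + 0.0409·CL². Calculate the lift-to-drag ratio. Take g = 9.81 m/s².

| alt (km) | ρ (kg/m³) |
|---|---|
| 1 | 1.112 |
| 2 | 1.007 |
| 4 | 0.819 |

At 2 km, from the table: ρ = 1.007 kg/m³.
In steady level flight, lift balances weight: W = mg = 39.8 × 9.81 = 390.44 N.
Dynamic pressure q = 0.5 × 1.007 × 33.1² = 551.6 Pa.
CL = 2W/(ρv²S) = 2×390.44/(1.007×33.1²×1.05) = 0.6741.
CD = 0.0435 + 0.0409 × 0.6741² = 0.06208.
L/D = CL/CD = 0.6741 / 0.06208 = 10.9

L/D = 10.9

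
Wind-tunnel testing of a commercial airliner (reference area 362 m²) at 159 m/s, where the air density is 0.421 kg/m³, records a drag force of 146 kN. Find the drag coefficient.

From D = ½ρv²S·CD, rearranging gives CD = 2D/(ρv²S).
CD = 2 × 1.46×10^5 / (0.421 × 159² × 362) = 0.0758

CD = 0.0758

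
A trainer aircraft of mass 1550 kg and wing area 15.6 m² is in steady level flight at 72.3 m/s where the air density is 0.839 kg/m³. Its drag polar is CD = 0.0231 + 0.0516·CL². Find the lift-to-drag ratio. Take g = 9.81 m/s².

L/D = 13.4

Level flight ⇒ L = W = m·g = 1550 × 9.81 = 15206 N.
q = ½ρv² = ½ × 0.839 × 72.3² = 2193 Pa.
CL = W/(q·S) = 15206 / (2193 × 15.6) = 0.4445.
CD = 0.0231 + 0.0516 × 0.4445² = 0.03329.
L/D = CL/CD = 0.4445 / 0.03329 = 13.4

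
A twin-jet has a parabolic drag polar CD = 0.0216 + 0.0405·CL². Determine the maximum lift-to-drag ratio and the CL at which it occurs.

For CD = CD0 + K·CL², (L/D)max occurs at CL* = √(CD0/K) and equals 1/(2√(K·CD0)).
(L/D)max = 1/(2√(0.0405 × 0.0216)) = 1/(2 × 0.02958) = 16.9
CL* = √(0.0216/0.0405) = 0.73

(L/D)max = 16.9, at CL = 0.73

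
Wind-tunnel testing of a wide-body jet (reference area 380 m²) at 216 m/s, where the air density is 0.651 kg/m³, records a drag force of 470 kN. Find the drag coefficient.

CD = 0.0814

From D = ½ρv²S·CD, rearranging gives CD = 2D/(ρv²S).
CD = 2 × 4.7×10^5 / (0.651 × 216² × 380) = 0.0814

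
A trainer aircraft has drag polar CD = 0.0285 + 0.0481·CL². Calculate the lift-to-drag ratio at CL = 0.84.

CD = 0.0285 + 0.0481 × 0.84² = 0.06244
L/D = CL/CD = 0.84 / 0.06244 = 13.5

L/D = 13.5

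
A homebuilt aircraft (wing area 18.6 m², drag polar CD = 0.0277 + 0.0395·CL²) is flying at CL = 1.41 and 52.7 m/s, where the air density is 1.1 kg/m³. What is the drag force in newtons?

D = 3020 N

CD = 0.0277 + 0.0395 × 1.41² = 0.1062
D = ½ρv²S·CD = ½ × 1.1 × 52.7² × 18.6 × 0.1062 = 3020 N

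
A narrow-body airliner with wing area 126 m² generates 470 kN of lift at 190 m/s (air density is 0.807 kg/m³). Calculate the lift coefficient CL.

From L = ½ρv²S·CL, rearranging gives CL = 2L/(ρv²S).
CL = 2 × 4.7×10^5 / (0.807 × 190² × 126) = 0.256

CL = 0.256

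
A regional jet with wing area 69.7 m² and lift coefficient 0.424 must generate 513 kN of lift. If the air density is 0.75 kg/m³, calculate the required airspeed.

L = ½ρv²S·CL ⇒ v = √(2L/(ρ·S·CL))
v = √(2 × 5.13×10^5 / (0.75 × 69.7 × 0.424)) = √46290 = 215 m/s

v = 215 m/s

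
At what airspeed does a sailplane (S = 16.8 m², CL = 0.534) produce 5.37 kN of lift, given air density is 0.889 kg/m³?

v = 36.7 m/s

L = ½ρv²S·CL ⇒ v = √(2L/(ρ·S·CL))
v = √(2 × 5370 / (0.889 × 16.8 × 0.534)) = √1347 = 36.7 m/s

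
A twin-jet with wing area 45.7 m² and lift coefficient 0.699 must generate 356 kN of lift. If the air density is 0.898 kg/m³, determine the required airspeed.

L = ½ρv²S·CL ⇒ v = √(2L/(ρ·S·CL))
v = √(2 × 3.56×10^5 / (0.898 × 45.7 × 0.699)) = √24820 = 158 m/s

v = 158 m/s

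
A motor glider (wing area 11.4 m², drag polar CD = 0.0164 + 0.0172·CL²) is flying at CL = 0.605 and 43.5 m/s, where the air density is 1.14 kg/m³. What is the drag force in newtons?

CD = 0.0164 + 0.0172 × 0.605² = 0.0227
D = ½ρv²S·CD = ½ × 1.14 × 43.5² × 11.4 × 0.0227 = 279 N

D = 279 N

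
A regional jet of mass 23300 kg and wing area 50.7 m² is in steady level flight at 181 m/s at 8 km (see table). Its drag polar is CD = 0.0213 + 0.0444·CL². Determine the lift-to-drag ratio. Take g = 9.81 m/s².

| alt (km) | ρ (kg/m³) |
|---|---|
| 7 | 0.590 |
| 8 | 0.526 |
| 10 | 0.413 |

L/D = 15.6

At 8 km, from the table: ρ = 0.526 kg/m³.
Level flight ⇒ L = W = m·g = 23300 × 9.81 = 2.2857×10^5 N.
Dynamic pressure q = 0.5 × 0.526 × 181² = 8616 Pa.
CL = W/(q·S) = 2.2857×10^5 / (8616 × 50.7) = 0.5232.
CD = 0.0213 + 0.0444 × 0.5232² = 0.03346.
L/D = CL/CD = 0.5232 / 0.03346 = 15.6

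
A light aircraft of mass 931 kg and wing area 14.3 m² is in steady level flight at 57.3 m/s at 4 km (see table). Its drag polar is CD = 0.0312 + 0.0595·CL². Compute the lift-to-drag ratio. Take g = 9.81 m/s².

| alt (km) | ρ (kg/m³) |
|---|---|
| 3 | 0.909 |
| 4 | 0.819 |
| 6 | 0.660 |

At 4 km, from the table: ρ = 0.819 kg/m³.
In steady level flight, lift balances weight: W = mg = 931 × 9.81 = 9133.1 N.
Dynamic pressure q = 0.5 × 0.819 × 57.3² = 1345 Pa.
Required CL = L/(qS) = 9133.1/(1345·14.3) = 0.475.
CD = 0.0312 + 0.0595 × 0.475² = 0.04463.
L/D = CL/CD = 0.475 / 0.04463 = 10.6

L/D = 10.6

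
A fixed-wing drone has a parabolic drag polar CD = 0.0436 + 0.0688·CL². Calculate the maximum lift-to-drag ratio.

(L/D)max = 9.13

For CD = CD0 + K·CL², (L/D)max occurs at CL* = √(CD0/K) and equals 1/(2√(K·CD0)).
(L/D)max = 1/(2√(0.0688 × 0.0436)) = 1/(2 × 0.05477) = 9.13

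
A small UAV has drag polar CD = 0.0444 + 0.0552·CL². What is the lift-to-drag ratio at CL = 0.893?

CD = 0.0444 + 0.0552 × 0.893² = 0.08842
L/D = CL/CD = 0.893 / 0.08842 = 10.1

L/D = 10.1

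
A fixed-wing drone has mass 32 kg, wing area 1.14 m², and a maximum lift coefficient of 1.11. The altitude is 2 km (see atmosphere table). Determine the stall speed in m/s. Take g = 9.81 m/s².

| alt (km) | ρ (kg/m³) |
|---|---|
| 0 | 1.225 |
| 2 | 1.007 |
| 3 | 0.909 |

V_stall = 22.2 m/s

At 2 km, from the table: ρ = 1.007 kg/m³.
Weight W = mg = 32 × 9.81 = 313.9 N.
V_stall = √(2W/(ρ·S·CL,max)) = √(2 × 313.9 / (1.007 × 1.14 × 1.11))
V_stall = √492.7 = 22.2 m/s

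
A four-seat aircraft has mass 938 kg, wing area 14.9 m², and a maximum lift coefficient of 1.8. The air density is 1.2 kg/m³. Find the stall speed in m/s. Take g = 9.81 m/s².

At stall, lift equals weight: L = W = m·g = 938 × 9.81 = 9202 N.
From L = ½ρV²S·CL,max = W: V_stall = √(2W/(ρSCL,max)) = √(2·9202/(1.2·14.9·1.8))
V_stall = √571.8 = 23.9 m/s

V_stall = 23.9 m/s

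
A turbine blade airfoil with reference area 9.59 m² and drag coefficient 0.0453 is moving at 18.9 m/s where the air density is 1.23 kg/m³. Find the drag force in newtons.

D = 95.4 N

D = ½ρv²S·CD = ½ × 1.23 × 18.9² × 9.59 × 0.0453 = 95.4 N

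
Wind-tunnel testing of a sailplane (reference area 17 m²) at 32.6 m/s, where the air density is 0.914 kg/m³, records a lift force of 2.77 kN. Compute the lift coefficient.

CL = 0.335

From L = ½ρv²S·CL, rearranging gives CL = 2L/(ρv²S).
CL = 2 × 2770 / (0.914 × 32.6² × 17) = 0.335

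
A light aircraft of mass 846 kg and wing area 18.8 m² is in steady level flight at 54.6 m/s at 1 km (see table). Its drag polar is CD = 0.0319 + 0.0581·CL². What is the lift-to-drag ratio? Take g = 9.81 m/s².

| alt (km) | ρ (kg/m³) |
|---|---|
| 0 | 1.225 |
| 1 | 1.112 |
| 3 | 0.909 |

L/D = 7.39

At 1 km, from the table: ρ = 1.112 kg/m³.
In steady level flight, lift balances weight: W = mg = 846 × 9.81 = 8299.3 N.
Dynamic pressure q = 0.5 × 1.112 × 54.6² = 1658 Pa.
Required CL = L/(qS) = 8299.3/(1658·18.8) = 0.2663.
CD = 0.0319 + 0.0581 × 0.2663² = 0.03602.
L/D = CL/CD = 0.2663 / 0.03602 = 7.39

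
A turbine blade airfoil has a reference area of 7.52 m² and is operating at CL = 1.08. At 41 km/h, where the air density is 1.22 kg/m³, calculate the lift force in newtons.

Convert speed: v = 41 km/h ÷ 3.6 = 11.39 m/s.
Dynamic pressure q = ½ρv² = ½ × 1.22 × 11.39² = 79.12 Pa.
L = q·S·CL = 79.12 × 7.52 × 1.08 = 643 N

L = 643 N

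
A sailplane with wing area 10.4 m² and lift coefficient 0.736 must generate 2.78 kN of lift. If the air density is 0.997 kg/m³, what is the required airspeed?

v = 27 m/s

L = ½ρv²S·CL ⇒ v = √(2L/(ρ·S·CL))
v = √(2 × 2780 / (0.997 × 10.4 × 0.736)) = √728.6 = 27 m/s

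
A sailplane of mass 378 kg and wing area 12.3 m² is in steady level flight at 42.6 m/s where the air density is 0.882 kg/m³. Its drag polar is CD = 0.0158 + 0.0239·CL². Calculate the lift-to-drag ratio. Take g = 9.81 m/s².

L/D = 19.6

Level flight ⇒ L = W = m·g = 378 × 9.81 = 3708.2 N.
q = ½ρv² = ½ × 0.882 × 42.6² = 800.3 Pa.
Required CL = L/(qS) = 3708.2/(800.3·12.3) = 0.3767.
CD = 0.0158 + 0.0239 × 0.3767² = 0.01919.
L/D = CL/CD = 0.3767 / 0.01919 = 19.6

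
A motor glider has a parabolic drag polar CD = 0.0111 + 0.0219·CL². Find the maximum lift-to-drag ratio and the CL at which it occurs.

(L/D)max = 32.1, at CL = 0.712

For CD = CD0 + K·CL², (L/D)max occurs at CL* = √(CD0/K) and equals 1/(2√(K·CD0)).
(L/D)max = 1/(2√(0.0219 × 0.0111)) = 1/(2 × 0.01559) = 32.1
CL* = √(0.0111/0.0219) = 0.712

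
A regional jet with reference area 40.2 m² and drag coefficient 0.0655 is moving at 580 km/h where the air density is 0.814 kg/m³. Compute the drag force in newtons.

Convert speed: v = 580 km/h ÷ 3.6 = 161.1 m/s.
Dynamic pressure q = ½ρv² = ½ × 0.814 × 161.1² = 10560 Pa.
D = q·S·CD = 10560 × 40.2 × 0.0655 = 27800 N ≈ 27.8 kN

D = 27800 N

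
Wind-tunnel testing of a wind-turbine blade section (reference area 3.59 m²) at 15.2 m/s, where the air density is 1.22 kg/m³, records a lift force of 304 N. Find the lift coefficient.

CL = 0.601

From L = ½ρv²S·CL, rearranging gives CL = 2L/(ρv²S).
CL = 2 × 304 / (1.22 × 15.2² × 3.59) = 0.601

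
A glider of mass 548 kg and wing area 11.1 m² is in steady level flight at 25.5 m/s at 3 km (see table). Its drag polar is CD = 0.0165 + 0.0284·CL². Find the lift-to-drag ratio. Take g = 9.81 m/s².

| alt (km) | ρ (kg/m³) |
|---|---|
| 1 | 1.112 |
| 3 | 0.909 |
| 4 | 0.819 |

At 3 km, from the table: ρ = 0.909 kg/m³.
Weight W = mg = 548 × 9.81 = 5375.9 N; in level flight L = W.
q = ½ρv² = ½ × 0.909 × 25.5² = 295.5 Pa.
CL = 2W/(ρv²S) = 2×5375.9/(0.909×25.5²×11.1) = 1.639.
CD = 0.0165 + 0.0284 × 1.639² = 0.09277.
L/D = CL/CD = 1.639 / 0.09277 = 17.7

L/D = 17.7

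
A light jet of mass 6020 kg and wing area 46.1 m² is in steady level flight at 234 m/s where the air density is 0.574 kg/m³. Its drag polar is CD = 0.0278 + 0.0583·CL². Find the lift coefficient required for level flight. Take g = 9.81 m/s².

Weight W = mg = 6020 × 9.81 = 59056 N; in level flight L = W.
q = ½ρv² = ½ × 0.574 × 234² = 15710 Pa.
Required CL = L/(qS) = 59056/(15710·46.1) = 0.08152.

CL = 0.0815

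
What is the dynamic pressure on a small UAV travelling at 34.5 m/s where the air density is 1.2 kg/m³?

q = 714 Pa

q = ½ρv² = ½ × 1.2 × 34.5² = 714 Pa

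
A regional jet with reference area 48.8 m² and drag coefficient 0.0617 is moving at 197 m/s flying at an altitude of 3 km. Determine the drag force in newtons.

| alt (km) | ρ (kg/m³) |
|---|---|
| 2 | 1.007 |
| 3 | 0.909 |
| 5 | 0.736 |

At 3 km, from the table: ρ = 0.909 kg/m³.
Dynamic pressure q = ½ρv² = ½ × 0.909 × 197² = 17640 Pa.
D = q·S·CD = 17640 × 48.8 × 0.0617 = 53100 N ≈ 53.1 kN

D = 53100 N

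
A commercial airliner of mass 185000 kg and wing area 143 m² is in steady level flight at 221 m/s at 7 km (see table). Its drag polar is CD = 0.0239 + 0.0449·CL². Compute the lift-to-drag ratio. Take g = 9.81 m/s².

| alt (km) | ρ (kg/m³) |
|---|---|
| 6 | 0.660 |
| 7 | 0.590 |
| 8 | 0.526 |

At 7 km, from the table: ρ = 0.590 kg/m³.
In steady level flight, lift balances weight: W = mg = 185000 × 9.81 = 1.8148×10^6 N.
Dynamic pressure q = 0.5 × 0.59 × 221² = 14410 Pa.
CL = W/(q·S) = 1.8148×10^6 / (14410 × 143) = 0.8808.
CD = 0.0239 + 0.0449 × 0.8808² = 0.05874.
L/D = CL/CD = 0.8808 / 0.05874 = 15

L/D = 15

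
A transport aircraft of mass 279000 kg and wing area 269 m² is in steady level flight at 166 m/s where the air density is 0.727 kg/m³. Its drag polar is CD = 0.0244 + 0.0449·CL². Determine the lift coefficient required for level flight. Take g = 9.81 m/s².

CL = 1.02

Weight W = mg = 279000 × 9.81 = 2.737×10^6 N; in level flight L = W.
q = ½ρv² = ½ × 0.727 × 166² = 10020 Pa.
CL = 2W/(ρv²S) = 2×2.737×10^6/(0.727×166²×269) = 1.016.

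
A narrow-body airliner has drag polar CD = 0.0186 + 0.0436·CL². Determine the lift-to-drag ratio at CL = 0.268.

L/D = 12.3

CD = 0.0186 + 0.0436 × 0.268² = 0.02173
L/D = CL/CD = 0.268 / 0.02173 = 12.3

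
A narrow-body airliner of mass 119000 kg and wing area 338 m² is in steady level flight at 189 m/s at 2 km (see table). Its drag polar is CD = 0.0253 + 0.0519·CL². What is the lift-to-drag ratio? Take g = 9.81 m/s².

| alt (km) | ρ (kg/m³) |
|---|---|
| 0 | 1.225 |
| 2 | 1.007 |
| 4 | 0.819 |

At 2 km, from the table: ρ = 1.007 kg/m³.
Level flight ⇒ L = W = m·g = 119000 × 9.81 = 1.1674×10^6 N.
q = ½ρv² = ½ × 1.007 × 189² = 17990 Pa.
CL = W/(q·S) = 1.1674×10^6 / (17990 × 338) = 0.192.
CD = 0.0253 + 0.0519 × 0.192² = 0.02721.
L/D = CL/CD = 0.192 / 0.02721 = 7.06

L/D = 7.06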